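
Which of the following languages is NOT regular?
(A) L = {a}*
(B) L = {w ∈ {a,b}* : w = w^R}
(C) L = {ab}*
(B) {w ∈ {a,b}* : w = w^R}

(B) L = {w ∈ {a,b}* : w = w^R} is NOT regular.

The pumping lemma can be used to prove this:
After pumping, the string is no longer symmetric

The other languages are regular because they can be recognized by finite automata.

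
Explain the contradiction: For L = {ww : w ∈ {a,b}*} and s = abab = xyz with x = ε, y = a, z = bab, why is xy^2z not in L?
xy²z = aabab ∉ L

Pumping with i = 2 replaces y = a by y² = aa:
- Original: s = xyz = abab; abab splits into halves ab · ab, which are equal, so it is in L (w = ab)
- Pumped: xy²z = ε · aa · bab = aabab
- aabab has odd length 5, so it cannot be written as ww and is not in L

The pumping lemma would require xy²z ∈ L, so this decomposition yields a contradiction.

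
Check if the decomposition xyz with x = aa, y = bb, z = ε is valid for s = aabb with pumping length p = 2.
Violated: |xy| ≤ p

The decomposition x = aa, y = bb, z = ε for s = aabb with p = 2
violates the constraint: |xy| ≤ p

|xy| = |aabb| = 4 > 2 = p. The decomposition puts too many characters in xy.

Pumping lemma constraints:
1. xyz = s (decomposition is valid)
2. |xy| ≤ p
3. |y| > 0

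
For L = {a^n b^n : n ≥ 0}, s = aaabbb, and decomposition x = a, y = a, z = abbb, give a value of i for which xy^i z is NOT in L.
i = 2

xy²z = a · aa · abbb = aaaabbb; aaaabbb has 4 a's and 3 b's; 4 ≠ 3, so it is not in L.
(Other choices also work, e.g. i = 0, 3; only i = 1 is guaranteed to stay in L since xy¹z = s.)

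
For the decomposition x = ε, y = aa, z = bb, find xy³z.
aaaaaabb

Given x = '', y = 'aa', z = 'bb' and i = 3:

xy^3z = x + y·y·...·y (3 times) + z
       = '' + 'aa'^3 + 'bb'
       = '' + 'aaaaaa' + 'bb'
       = 'aaaaaabb'

The pumped string is 'aaaaaabb' with length 8.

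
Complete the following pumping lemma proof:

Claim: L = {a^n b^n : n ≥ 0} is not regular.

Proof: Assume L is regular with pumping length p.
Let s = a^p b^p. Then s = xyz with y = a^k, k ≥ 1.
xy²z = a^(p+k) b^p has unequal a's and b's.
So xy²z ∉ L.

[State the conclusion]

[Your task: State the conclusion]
This contradicts the pumping lemma for regular languages,
which guarantees xy^i z ∈ L for all i ≥ 0.

Since our assumption that L is regular leads to a contradiction,
we conclude that L = {a^n b^n : n ≥ 0} is NOT regular. ∎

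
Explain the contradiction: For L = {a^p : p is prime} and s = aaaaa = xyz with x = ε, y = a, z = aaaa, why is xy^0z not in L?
xy⁰z = aaaa ∉ L

Pumping with i = 0 replaces y = a by y⁰ = ε:
- Original: s = xyz = aaaaa; aaaaa has length 5, which is prime, so it is in L
- Pumped: xy⁰z = ε · ε · aaaa = aaaa
- aaaa has length 4 = 2 × 2, which is not prime, so it is not in L

The pumping lemma would require xy⁰z ∈ L, so this decomposition yields a contradiction.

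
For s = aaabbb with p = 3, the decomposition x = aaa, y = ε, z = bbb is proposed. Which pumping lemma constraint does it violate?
Violated: |y| > 0

The decomposition x = aaa, y = ε, z = bbb for s = aaabbb with p = 3
violates the constraint: |y| > 0

|y| = 0, but the pumping lemma requires |y| > 0 (y must be non-empty).

Pumping lemma constraints:
1. xyz = s (decomposition is valid)
2. |xy| ≤ p
3. |y| > 0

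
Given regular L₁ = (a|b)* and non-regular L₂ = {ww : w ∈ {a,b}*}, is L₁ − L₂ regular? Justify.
No — L₁ − L₂ is not regular.

L₁ − L₂ is the complement of {ww} within {a,b}*. If it were regular, its complement {ww} would be regular as well (regular languages are closed under complement) — contradiction. So L₁ − L₂ is not regular.

Note that the bare facts "L₁ regular, L₂ non-regular" do not settle the question by themselves: the closure of regular languages under ∪, ∩, complement and difference applies only when BOTH operands are regular. With a non-regular operand the result can come out regular or non-regular depending on the specific languages, so one has to work out L₁ − L₂ for this particular pair, as above.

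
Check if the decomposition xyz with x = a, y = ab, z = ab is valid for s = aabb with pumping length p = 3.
Violated: xyz = s

The decomposition x = a, y = ab, z = ab for s = aabb with p = 3
violates the constraint: xyz = s

xyz = 'a' + 'ab' + 'ab' = 'aabab' ≠ 'aabb' = s. The decomposition doesn't reconstruct s.

Pumping lemma constraints:
1. xyz = s (decomposition is valid)
2. |xy| ≤ p
3. |y| > 0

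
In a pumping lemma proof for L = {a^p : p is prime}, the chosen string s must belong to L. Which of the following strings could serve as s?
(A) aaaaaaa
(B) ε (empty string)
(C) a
(A) aaaaaaa

The pumping lemma is applied to a string s that lies in L, so first check membership of each option:
- (A) aaaaaaa has length 7, which is prime, so it is in L ✓
- (B) ε has length 0, which is not prime, so it is not in L ✗
- (C) a has length 1, which is not prime, so it is not in L ✗

Only (A) aaaaaaa is in L, so it is the only candidate that could play the role of s.
(In a complete proof one picks s in terms of the pumping length p so that |s| ≥ p is guaranteed; a fixed string like aaaaaaa illustrates the shape of such an s.)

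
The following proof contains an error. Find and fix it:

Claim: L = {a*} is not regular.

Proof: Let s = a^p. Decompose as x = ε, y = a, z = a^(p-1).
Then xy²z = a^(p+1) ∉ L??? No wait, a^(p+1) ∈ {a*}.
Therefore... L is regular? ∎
Error: The proof attempts to show a*  is not regular, but a* IS regular!

Correction: a* is a regular language (recognized by a simple DFA with one accepting state and self-loop on 'a'). The pumping lemma can only prove non-regularity, not regularity. For regular languages, pumping always works.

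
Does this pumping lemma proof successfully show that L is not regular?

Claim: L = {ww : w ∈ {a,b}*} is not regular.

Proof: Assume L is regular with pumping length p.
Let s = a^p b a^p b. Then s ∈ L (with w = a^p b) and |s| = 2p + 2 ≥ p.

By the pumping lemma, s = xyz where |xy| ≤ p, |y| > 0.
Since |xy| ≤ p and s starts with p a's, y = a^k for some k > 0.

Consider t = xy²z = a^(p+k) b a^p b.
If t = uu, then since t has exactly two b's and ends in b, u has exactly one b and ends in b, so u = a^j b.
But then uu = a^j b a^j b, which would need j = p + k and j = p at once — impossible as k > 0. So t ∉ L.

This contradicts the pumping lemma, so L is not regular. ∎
The proof is correct.

This proof is valid because:
1. s = a^p b a^p b is in L and is chosen in terms of p, so |s| ≥ p holds for every p
2. The decomposition analysis is correct: |xy| ≤ p forces y to lie inside the leading a's
3. The contradiction is valid: the argument shows a^(p+k) b a^p b cannot be split into two equal halves
4. The conclusion follows logically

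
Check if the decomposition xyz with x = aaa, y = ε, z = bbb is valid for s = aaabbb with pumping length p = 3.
Violated: |y| > 0

The decomposition x = aaa, y = ε, z = bbb for s = aaabbb with p = 3
violates the constraint: |y| > 0

|y| = 0, but the pumping lemma requires |y| > 0 (y must be non-empty).

Pumping lemma constraints:
1. xyz = s (decomposition is valid)
2. |xy| ≤ p
3. |y| > 0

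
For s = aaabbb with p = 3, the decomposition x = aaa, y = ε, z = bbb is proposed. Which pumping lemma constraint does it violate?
Violated: |y| > 0

The decomposition x = aaa, y = ε, z = bbb for s = aaabbb with p = 3
violates the constraint: |y| > 0

|y| = 0, but the pumping lemma requires |y| > 0 (y must be non-empty).

Pumping lemma constraints:
1. xyz = s (decomposition is valid)
2. |xy| ≤ p
3. |y| > 0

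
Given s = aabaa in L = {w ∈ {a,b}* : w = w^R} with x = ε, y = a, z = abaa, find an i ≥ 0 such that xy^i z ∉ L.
i = 0

xy⁰z = ε · ε · abaa = abaa; abaa reversed is aaba ≠ abaa, so it is not a palindrome and is not in L.
(Other choices also work, e.g. i = 2, 3; only i = 1 is guaranteed to stay in L since xy¹z = s.)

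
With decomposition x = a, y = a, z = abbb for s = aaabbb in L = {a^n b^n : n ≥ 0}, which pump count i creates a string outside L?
i = 2

xy²z = a · aa · abbb = aaaabbb; aaaabbb has 4 a's and 3 b's; 4 ≠ 3, so it is not in L.
(Other choices also work, e.g. i = 0, 3; only i = 1 is guaranteed to stay in L since xy¹z = s.)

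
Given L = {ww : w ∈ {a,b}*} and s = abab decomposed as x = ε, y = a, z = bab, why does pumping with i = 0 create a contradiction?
xy⁰z = bab ∉ L

Pumping with i = 0 replaces y = a by y⁰ = ε:
- Original: s = xyz = abab; abab splits into halves ab · ab, which are equal, so it is in L (w = ab)
- Pumped: xy⁰z = ε · ε · bab = bab
- bab has odd length 3, so it cannot be written as ww and is not in L

The pumping lemma would require xy⁰z ∈ L, so this decomposition yields a contradiction.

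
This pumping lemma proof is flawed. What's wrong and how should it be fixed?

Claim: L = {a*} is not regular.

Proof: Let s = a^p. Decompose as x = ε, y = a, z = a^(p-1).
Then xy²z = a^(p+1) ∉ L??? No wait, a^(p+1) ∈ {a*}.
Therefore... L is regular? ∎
Error: The proof attempts to show a*  is not regular, but a* IS regular!

Correction: a* is a regular language (recognized by a simple DFA with one accepting state and self-loop on 'a'). The pumping lemma can only prove non-regularity, not regularity. For regular languages, pumping always works.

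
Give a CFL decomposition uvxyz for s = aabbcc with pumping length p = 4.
u='a', v='a', x='bb', y='c', z='c'

For s = aabbcc with pumping length p = 4:

One valid decomposition:
- u = 'a'
- v = 'a'
- x = 'bb'
- y = 'c'
- z = 'c'

Verification:
- uvxyz = 'a' + 'a' + 'bb' + 'c' + 'c' = aabbcc ✓
- |vxy| = |'abbc'| = 4 ≤ 4 ✓
- |vy| = |'ac'| = 2 > 0 ✓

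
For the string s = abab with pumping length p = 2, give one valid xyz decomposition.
x = '', y = 'a', z = 'bab'

For s = abab and p = 2, one valid decomposition is:
- x = '' (length 0)
- y = 'a' (length 1)
- z = 'bab' (length 3)

Verification:
- xyz = '' + 'a' + 'bab' = abab ✓
- |xy| = 1 ≤ 2 ✓
- |y| = 1 > 0 ✓

All pumping lemma constraints are satisfied.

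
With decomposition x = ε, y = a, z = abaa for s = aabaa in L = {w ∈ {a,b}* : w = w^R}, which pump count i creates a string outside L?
i = 2

xy²z = ε · aa · abaa = aaabaa; aaabaa reversed is aabaaa ≠ aaabaa, so it is not a palindrome and is not in L.
(Other choices also work, e.g. i = 0, 3; only i = 1 is guaranteed to stay in L since xy¹z = s.)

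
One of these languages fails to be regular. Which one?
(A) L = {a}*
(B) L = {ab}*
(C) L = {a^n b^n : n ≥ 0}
(C) {a^n b^n : n ≥ 0}

(C) L = {a^n b^n : n ≥ 0} is NOT regular.

The pumping lemma can be used to prove this:
After pumping, the number of a's and b's become unequal

The other languages are regular because they can be recognized by finite automata.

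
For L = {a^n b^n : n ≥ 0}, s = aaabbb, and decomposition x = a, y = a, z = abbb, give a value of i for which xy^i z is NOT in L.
i = 2

xy²z = a · aa · abbb = aaaabbb; aaaabbb has 4 a's and 3 b's; 4 ≠ 3, so it is not in L.
(Other choices also work, e.g. i = 0, 3; only i = 1 is guaranteed to stay in L since xy¹z = s.)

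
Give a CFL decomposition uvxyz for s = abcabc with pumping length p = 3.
u='ab', v='c', x='a', y='b', z='c'

For s = abcabc with pumping length p = 3:

One valid decomposition:
- u = 'ab'
- v = 'c'
- x = 'a'
- y = 'b'
- z = 'c'

Verification:
- uvxyz = 'ab' + 'c' + 'a' + 'b' + 'c' = abcabc ✓
- |vxy| = |'cab'| = 3 ≤ 3 ✓
- |vy| = |'cb'| = 2 > 0 ✓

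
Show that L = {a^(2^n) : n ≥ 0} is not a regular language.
Assume for contradiction that L is regular, and let p ≥ 1 be the pumping length given by the pumping lemma.
Choose s = a^(2^p). Then s ∈ L and |s| = 2^p ≥ p.
By the pumping lemma, s = xyz for some x, y, z with |xy| ≤ p, |y| ≥ 1, and xy^i z ∈ L for every i ≥ 0.
Here y = a^k for some k with 1 ≤ k ≤ |xy| ≤ p, and p < 2^p.

Take i = 2: |xy²z| = 2^p + k.
Now 2^p < 2^p + k ≤ 2^p + p < 2^p + 2^p = 2^(p+1).
So |xy²z| lies strictly between the consecutive powers of two 2^p and 2^(p+1), hence is not a power of 2, and xy²z ∉ L.

This contradicts the pumping lemma, which requires xy^i z ∈ L for all i ≥ 0.
Hence L = {a^(2^n) : n ≥ 0} is not regular. ∎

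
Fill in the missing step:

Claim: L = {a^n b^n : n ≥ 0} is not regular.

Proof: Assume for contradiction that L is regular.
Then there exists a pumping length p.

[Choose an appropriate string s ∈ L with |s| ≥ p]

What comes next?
s = a^p b^p

This string is in L (has equal a's and b's) and has length 2p ≥ p.
Any decomposition xyz with |xy| ≤ p means y consists only of a's,
so pumping will unbalance the counts.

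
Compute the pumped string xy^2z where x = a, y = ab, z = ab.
aababab

Given x = 'a', y = 'ab', z = 'ab' and i = 2:

xy^2z = x + y·y·...·y (2 times) + z
       = 'a' + 'ab'^2 + 'ab'
       = 'a' + 'abab' + 'ab'
       = 'aababab'

The pumped string is 'aababab' with length 7.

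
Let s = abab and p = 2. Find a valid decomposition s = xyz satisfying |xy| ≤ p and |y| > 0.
x = '', y = 'ab', z = 'ab'

For s = abab and p = 2, one valid decomposition is:
- x = '' (length 0)
- y = 'ab' (length 2)
- z = 'ab' (length 2)

Verification:
- xyz = '' + 'ab' + 'ab' = abab ✓
- |xy| = 2 ≤ 2 ✓
- |y| = 2 > 0 ✓

All pumping lemma constraints are satisfied.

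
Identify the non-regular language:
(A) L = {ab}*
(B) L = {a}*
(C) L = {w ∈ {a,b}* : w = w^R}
(C) {w ∈ {a,b}* : w = w^R}

(C) L = {w ∈ {a,b}* : w = w^R} is NOT regular.

The pumping lemma can be used to prove this:
After pumping, the string is no longer symmetric

The other languages are regular because they can be recognized by finite automata.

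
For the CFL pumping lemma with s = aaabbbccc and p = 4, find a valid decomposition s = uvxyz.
u='aa', v='a', x='bb', y='b', z='ccc'

For s = aaabbbccc with pumping length p = 4:

One valid decomposition:
- u = 'aa'
- v = 'a'
- x = 'bb'
- y = 'b'
- z = 'ccc'

Verification:
- uvxyz = 'aa' + 'a' + 'bb' + 'b' + 'ccc' = aaabbbccc ✓
- |vxy| = |'abbb'| = 4 ≤ 4 ✓
- |vy| = |'ab'| = 2 > 0 ✓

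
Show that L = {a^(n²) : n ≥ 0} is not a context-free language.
Assume for contradiction that L is context-free, and let p ≥ 1 be the pumping length given by the pumping lemma for CFLs.
Choose s = a^(p²). Then s ∈ L and |s| = p² ≥ p.
By the CFL pumping lemma, s = uvxyz for some u, v, x, y, z with |vxy| ≤ p, |vy| ≥ 1, and uv^i xy^i z ∈ L for every i ≥ 0.
All symbols are a's, so only lengths matter: let k = |vy|, with 1 ≤ k ≤ |vxy| ≤ p.

Take i = 2: |uv²xy²z| = p² + k, and p² < p² + k ≤ p² + p < (p + 1)².
So the length lies strictly between consecutive squares and is not a perfect square; uv²xy²z ∉ L.

This contradicts the CFL pumping lemma, which requires uv^i xy^i z ∈ L for all i ≥ 0.
Hence L = {a^(n²) : n ≥ 0} is not context-free. ∎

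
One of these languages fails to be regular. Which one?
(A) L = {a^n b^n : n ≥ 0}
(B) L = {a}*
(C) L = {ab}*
(A) {a^n b^n : n ≥ 0}

(A) L = {a^n b^n : n ≥ 0} is NOT regular.

The pumping lemma can be used to prove this:
After pumping, the number of a's and b's become unequal

The other languages are regular because they can be recognized by finite automata.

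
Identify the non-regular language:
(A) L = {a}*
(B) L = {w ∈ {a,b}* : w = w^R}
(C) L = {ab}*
(B) {w ∈ {a,b}* : w = w^R}

(B) L = {w ∈ {a,b}* : w = w^R} is NOT regular.

The pumping lemma can be used to prove this:
After pumping, the string is no longer symmetric

The other languages are regular because they can be recognized by finite automata.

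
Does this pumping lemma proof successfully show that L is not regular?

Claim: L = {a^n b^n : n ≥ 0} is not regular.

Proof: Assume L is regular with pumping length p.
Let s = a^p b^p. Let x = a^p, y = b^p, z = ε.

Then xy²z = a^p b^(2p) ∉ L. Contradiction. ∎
The proof is INCORRECT.

Error: The decomposition violates |xy| ≤ p.
With x = a^p and y = b^p, we have |xy| = 2p > p.
The pumping lemma requires |xy| ≤ p, so y must be within the first p characters.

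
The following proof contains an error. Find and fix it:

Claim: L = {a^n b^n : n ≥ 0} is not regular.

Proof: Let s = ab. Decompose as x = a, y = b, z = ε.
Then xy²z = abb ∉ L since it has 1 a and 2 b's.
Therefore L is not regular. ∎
Error: The string s = ab might be shorter than the pumping length p.

Correction: Choose s = a^p b^p to ensure |s| ≥ p. Also, the decomposition is wrong: with |xy| ≤ p, y cannot include b's when s starts with p a's.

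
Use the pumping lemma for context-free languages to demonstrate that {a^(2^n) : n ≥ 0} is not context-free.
Assume for contradiction that L is context-free, and let p ≥ 1 be the pumping length given by the pumping lemma for CFLs.
Choose s = a^(2^p). Then s ∈ L and |s| = 2^p ≥ p.
By the CFL pumping lemma, s = uvxyz for some u, v, x, y, z with |vxy| ≤ p, |vy| ≥ 1, and uv^i xy^i z ∈ L for every i ≥ 0.
All symbols are a's, so only lengths matter: let k = |vy|, with 1 ≤ k ≤ |vxy| ≤ p < 2^p.

Take i = 2: |uv²xy²z| = 2^p + k, and 2^p < 2^p + k < 2^p + 2^p = 2^(p+1).
So the length lies strictly between consecutive powers of two and is not a power of 2; uv²xy²z ∉ L.

This contradicts the CFL pumping lemma, which requires uv^i xy^i z ∈ L for all i ≥ 0.
Hence L = {a^(2^n) : n ≥ 0} is not context-free. ∎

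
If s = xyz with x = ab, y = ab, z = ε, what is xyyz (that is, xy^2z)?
ababab

Given x = 'ab', y = 'ab', z = '' and i = 2:

xy^2z = x + y·y·...·y (2 times) + z
       = 'ab' + 'ab'^2 + ''
       = 'ab' + 'abab' + ''
       = 'ababab'

The pumped string is 'ababab' with length 6.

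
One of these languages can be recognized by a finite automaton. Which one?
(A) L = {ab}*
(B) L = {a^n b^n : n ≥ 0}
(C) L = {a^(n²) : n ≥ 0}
(A) {ab}*

(A) L = {ab}* is regular.

This can be recognized by a finite automaton (DFA/NFA).
Regular expressions like {ab}* define regular languages.

The other choices are not regular:
- {a^(n²) : n ≥ 0}: After pumping, length is no longer a perfect square
- {a^n b^n : n ≥ 0}: After pumping, the number of a's and b's become unequal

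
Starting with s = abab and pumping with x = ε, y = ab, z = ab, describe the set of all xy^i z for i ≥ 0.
{xy^i z : i ≥ 0} = {(ab)^(i+1) : i ≥ 0} = {ab, abab, ababab, ...}

With x = ε, y = ab, z = ab: Pumping 'ab' gives strings of alternating a's and b's.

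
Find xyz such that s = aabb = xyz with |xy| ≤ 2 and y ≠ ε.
x = '', y = 'a', z = 'abb'

For s = aabb and p = 2, one valid decomposition is:
- x = '' (length 0)
- y = 'a' (length 1)
- z = 'abb' (length 3)

Verification:
- xyz = '' + 'a' + 'abb' = aabb ✓
- |xy| = 1 ≤ 2 ✓
- |y| = 1 > 0 ✓

All pumping lemma constraints are satisfied.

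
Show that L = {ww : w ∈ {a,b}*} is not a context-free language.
Assume for contradiction that L is context-free, and let p ≥ 1 be the pumping length given by the pumping lemma for CFLs.
Choose s = a^p b^p a^p b^p. Then s ∈ L (take w = a^p b^p) and |s| = 4p ≥ p.
By the CFL pumping lemma, s = uvxyz for some u, v, x, y, z with |vxy| ≤ p, |vy| ≥ 1, and uv^i xy^i z ∈ L for every i ≥ 0.

Write s as four blocks A₁ B₁ A₂ B₂ with A₁ = A₂ = a^p and B₁ = B₂ = b^p. Since |vxy| ≤ p, the window vxy lies inside at most two adjacent blocks. Take i = 0 and let t = uxz, so |t| = 4p − |vy| with 1 ≤ |vy| ≤ p. If |t| is odd, t ∉ L immediately, so assume |vy| is even (hence |vy| ≥ 2) and |t|/2 = 2p − |vy|/2, which satisfies p ≤ |t|/2 ≤ 2p − 1.

Case 1 (vxy inside A₁B₁): t = a^(p−j) b^(p−l) a^p b^p with j + l = |vy|. The second half of t has length < 2p, so it is a suffix of the trailing a^p b^p and ends in b; the first half is a^(p−j) b^(p−l) a^((j+l)/2), which ends in a because (j+l)/2 ≥ 1. The halves differ, so t ∉ L.

Case 2 (vxy inside B₁A₂, straddling the middle): t = a^p b^(p−j) a^(p−l) b^p with j + l = |vy|. If t = ww, then w is a prefix of t of length ≥ p, so w begins with a^p; and w is a suffix of t of length ≥ p, so w ends with b^p. That forces |w| ≥ 2p, contradicting |w| = |t|/2 ≤ 2p − 1. So t ∉ L.

Case 3 (vxy inside A₂B₂): t = a^p b^p a^(p−j) b^(p−l) with j + l = |vy|. The first half of t is a prefix of a^p b^p, so it begins with a; the second half is b^((j+l)/2) a^(p−j) b^(p−l), which begins with b. The halves differ, so t ∉ L.

In every case uv⁰xy⁰z = uxz ∉ L.

This contradicts the CFL pumping lemma, which requires uv^i xy^i z ∈ L for all i ≥ 0.
Hence L = {ww : w ∈ {a,b}*} is not context-free. ∎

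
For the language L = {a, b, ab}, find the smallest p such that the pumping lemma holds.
p = 3

For a finite language L, the pumping lemma holds vacuously if p > max|s| for s ∈ L.

The longest string in L = {a, b, ab} has length 2.
If p = 3, then no string s ∈ L has |s| ≥ p, so the condition is vacuously true.

The minimum pumping length is p = 3.

Why no smaller p works: for any p ≤ 2, the longest string s ∈ L has |s| = 2 ≥ p, so it would
have to be pumpable; but pumping up (i = 2, 3, ...) produces ever longer strings, which cannot all lie in the
finite language L. So the pumping property fails for every p ≤ 2.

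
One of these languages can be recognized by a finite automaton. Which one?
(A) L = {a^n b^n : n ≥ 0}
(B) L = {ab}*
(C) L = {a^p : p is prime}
(B) {ab}*

(B) L = {ab}* is regular.

This can be recognized by a finite automaton (DFA/NFA).
Regular expressions like {ab}* define regular languages.

The other choices are not regular:
- {a^p : p is prime}: After pumping, the length becomes composite
- {a^n b^n : n ≥ 0}: After pumping, the number of a's and b's become unequal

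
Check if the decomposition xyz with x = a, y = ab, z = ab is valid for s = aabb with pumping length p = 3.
Violated: xyz = s

The decomposition x = a, y = ab, z = ab for s = aabb with p = 3
violates the constraint: xyz = s

xyz = 'a' + 'ab' + 'ab' = 'aabab' ≠ 'aabb' = s. The decomposition doesn't reconstruct s.

Pumping lemma constraints:
1. xyz = s (decomposition is valid)
2. |xy| ≤ p
3. |y| > 0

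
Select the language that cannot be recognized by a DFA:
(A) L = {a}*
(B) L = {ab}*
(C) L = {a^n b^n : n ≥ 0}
(C) {a^n b^n : n ≥ 0}

(C) L = {a^n b^n : n ≥ 0} is NOT regular.

The pumping lemma can be used to prove this:
After pumping, the number of a's and b's become unequal

The other languages are regular because they can be recognized by finite automata.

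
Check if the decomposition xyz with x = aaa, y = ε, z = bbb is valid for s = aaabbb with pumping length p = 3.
Violated: |y| > 0

The decomposition x = aaa, y = ε, z = bbb for s = aaabbb with p = 3
violates the constraint: |y| > 0

|y| = 0, but the pumping lemma requires |y| > 0 (y must be non-empty).

Pumping lemma constraints:
1. xyz = s (decomposition is valid)
2. |xy| ≤ p
3. |y| > 0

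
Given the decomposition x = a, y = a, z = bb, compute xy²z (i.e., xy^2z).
aaabb

Given x = 'a', y = 'a', z = 'bb' and i = 2:

xy^2z = x + y·y·...·y (2 times) + z
       = 'a' + 'a'^2 + 'bb'
       = 'a' + 'aa' + 'bb'
       = 'aaabb'

The pumped string is 'aaabb' with length 5.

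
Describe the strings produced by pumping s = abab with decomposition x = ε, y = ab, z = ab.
{xy^i z : i ≥ 0} = {(ab)^(i+1) : i ≥ 0} = {ab, abab, ababab, ...}

With x = ε, y = ab, z = ab: Pumping 'ab' gives strings of alternating a's and b's.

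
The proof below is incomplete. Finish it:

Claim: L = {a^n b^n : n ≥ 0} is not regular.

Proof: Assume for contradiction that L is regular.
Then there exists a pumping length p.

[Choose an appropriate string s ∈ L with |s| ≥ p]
s = a^p b^p

This string is in L (has equal a's and b's) and has length 2p ≥ p.
Any decomposition xyz with |xy| ≤ p means y consists only of a's,
so pumping will unbalance the counts.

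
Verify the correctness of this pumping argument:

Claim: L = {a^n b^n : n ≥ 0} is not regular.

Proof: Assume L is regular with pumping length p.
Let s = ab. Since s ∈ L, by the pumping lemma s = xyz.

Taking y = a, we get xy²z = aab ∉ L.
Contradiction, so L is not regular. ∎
The proof is INCORRECT.

Error: The string s = ab may be shorter than p.
The pumping lemma only applies to strings with |s| ≥ p, and p is not under our control.
We must choose s in terms of p, e.g. s = a^p b^p, to ensure |s| ≥ p.
(The proof also fixes one particular y; a valid argument must handle every decomposition with |xy| ≤ p and |y| ≥ 1 — for s = a^p b^p this forces y = a^k, and then xy²z = a^(p+k) b^p ∉ L.)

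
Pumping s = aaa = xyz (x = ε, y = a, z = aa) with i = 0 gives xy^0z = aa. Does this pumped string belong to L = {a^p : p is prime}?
Yes

xy⁰z = ε · ε · aa = aa.
aa has length 2, which is prime, so it is in L.
(A single pumped string landing in L is not a contradiction by itself; a non-regularity proof needs some i for which xy^i z ∉ L, for every admissible decomposition.)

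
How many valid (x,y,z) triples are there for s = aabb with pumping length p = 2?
3

For s = 'aabb' with pumping length p = 2:

Constraints: |xy| ≤ 2, |y| > 0

Valid decompositions (|xy| ≤ p, |y| ≥ 1):
  • x='', y='a', z='abb'
  • x='a', y='a', z='bb'
  • x='', y='aa', z='bb'

Total count: 3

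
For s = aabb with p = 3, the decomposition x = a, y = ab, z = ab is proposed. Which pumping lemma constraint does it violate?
Violated: xyz = s

The decomposition x = a, y = ab, z = ab for s = aabb with p = 3
violates the constraint: xyz = s

xyz = 'a' + 'ab' + 'ab' = 'aabab' ≠ 'aabb' = s. The decomposition doesn't reconstruct s.

Pumping lemma constraints:
1. xyz = s (decomposition is valid)
2. |xy| ≤ p
3. |y| > 0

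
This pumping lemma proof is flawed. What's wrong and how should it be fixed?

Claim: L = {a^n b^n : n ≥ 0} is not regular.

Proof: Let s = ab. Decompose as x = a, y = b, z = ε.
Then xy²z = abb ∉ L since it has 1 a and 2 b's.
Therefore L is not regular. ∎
Error: The string s = ab might be shorter than the pumping length p.

Correction: Choose s = a^p b^p to ensure |s| ≥ p. Also, the decomposition is wrong: with |xy| ≤ p, y cannot include b's when s starts with p a's.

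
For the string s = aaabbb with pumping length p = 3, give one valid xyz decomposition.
x = 'aa', y = 'a', z = 'bbb'

For s = aaabbb and p = 3, one valid decomposition is:
- x = 'aa' (length 2)
- y = 'a' (length 1)
- z = 'bbb' (length 3)

Verification:
- xyz = 'aa' + 'a' + 'bbb' = aaabbb ✓
- |xy| = 3 ≤ 3 ✓
- |y| = 1 > 0 ✓

All pumping lemma constraints are satisfied.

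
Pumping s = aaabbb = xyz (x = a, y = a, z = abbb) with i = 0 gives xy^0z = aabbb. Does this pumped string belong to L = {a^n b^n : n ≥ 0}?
No

xy⁰z = a · ε · abbb = aabbb.
aabbb has 2 a's and 3 b's; 2 ≠ 3, so it is not in L.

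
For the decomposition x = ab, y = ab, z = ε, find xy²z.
ababab

Given x = 'ab', y = 'ab', z = '' and i = 2:

xy^2z = x + y·y·...·y (2 times) + z
       = 'ab' + 'ab'^2 + ''
       = 'ab' + 'abab' + ''
       = 'ababab'

The pumped string is 'ababab' with length 6.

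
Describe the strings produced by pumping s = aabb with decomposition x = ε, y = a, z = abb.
{xy^i z : i ≥ 0} = {a^(i+1) b^2 : i ≥ 0} = {abb, aabb, aaabb, ...}

With x = ε, y = a, z = abb: Starting with aabb and pumping the first 'a' (z = abb keeps the second 'a'), we get strings with i+1 a's followed by 2 b's for i = 0, 1, 2, ...; note bb is not produced because z always contributes one a.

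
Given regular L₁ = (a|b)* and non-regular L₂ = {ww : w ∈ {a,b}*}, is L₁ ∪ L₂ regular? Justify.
Yes — L₁ ∪ L₂ is regular.

{ww} ⊆ (a|b)*, so L₁ ∪ L₂ = (a|b)*, which is regular.

Note that the bare facts "L₁ regular, L₂ non-regular" do not settle the question by themselves: the closure of regular languages under ∪, ∩, complement and difference applies only when BOTH operands are regular. With a non-regular operand the result can come out regular or non-regular depending on the specific languages, so one has to work out L₁ ∪ L₂ for this particular pair, as above.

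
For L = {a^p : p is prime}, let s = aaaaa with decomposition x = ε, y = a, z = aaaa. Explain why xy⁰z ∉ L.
xy⁰z = aaaa ∉ L

Pumping with i = 0 replaces y = a by y⁰ = ε:
- Original: s = xyz = aaaaa; aaaaa has length 5, which is prime, so it is in L
- Pumped: xy⁰z = ε · ε · aaaa = aaaa
- aaaa has length 4 = 2 × 2, which is not prime, so it is not in L

The pumping lemma would require xy⁰z ∈ L, so this decomposition yields a contradiction.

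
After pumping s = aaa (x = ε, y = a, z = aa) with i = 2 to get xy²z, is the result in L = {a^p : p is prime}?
No

xy²z = ε · aa · aa = aaaa.
aaaa has length 4 = 2 × 2, which is not prime, so it is not in L.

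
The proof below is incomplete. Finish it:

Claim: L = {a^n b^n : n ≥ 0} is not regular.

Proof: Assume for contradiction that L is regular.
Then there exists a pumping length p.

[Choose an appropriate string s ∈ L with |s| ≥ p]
s = a^p b^p

This string is in L (has equal a's and b's) and has length 2p ≥ p.
Any decomposition xyz with |xy| ≤ p means y consists only of a's,
so pumping will unbalance the counts.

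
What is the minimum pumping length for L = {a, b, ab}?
p = 3

For a finite language L, the pumping lemma holds vacuously if p > max|s| for s ∈ L.

The longest string in L = {a, b, ab} has length 2.
If p = 3, then no string s ∈ L has |s| ≥ p, so the condition is vacuously true.

The minimum pumping length is p = 3.

Why no smaller p works: for any p ≤ 2, the longest string s ∈ L has |s| = 2 ≥ p, so it would
have to be pumpable; but pumping up (i = 2, 3, ...) produces ever longer strings, which cannot all lie in the
finite language L. So the pumping property fails for every p ≤ 2.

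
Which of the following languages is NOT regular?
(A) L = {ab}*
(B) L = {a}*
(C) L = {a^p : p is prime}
(C) {a^p : p is prime}

(C) L = {a^p : p is prime} is NOT regular.

The pumping lemma can be used to prove this:
After pumping, the length becomes composite

The other languages are regular because they can be recognized by finite automata.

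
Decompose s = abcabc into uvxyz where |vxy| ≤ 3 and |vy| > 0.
u='ab', v='c', x='a', y='b', z='c'

For s = abcabc with pumping length p = 3:

One valid decomposition:
- u = 'ab'
- v = 'c'
- x = 'a'
- y = 'b'
- z = 'c'

Verification:
- uvxyz = 'ab' + 'c' + 'a' + 'b' + 'c' = abcabc ✓
- |vxy| = |'cab'| = 3 ≤ 3 ✓
- |vy| = |'cb'| = 2 > 0 ✓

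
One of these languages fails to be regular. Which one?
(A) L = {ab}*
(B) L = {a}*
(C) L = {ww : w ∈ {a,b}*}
(C) {ww : w ∈ {a,b}*}

(C) L = {ww : w ∈ {a,b}*} is NOT regular.

The pumping lemma can be used to prove this:
After pumping, the two halves no longer match

The other languages are regular because they can be recognized by finite automata.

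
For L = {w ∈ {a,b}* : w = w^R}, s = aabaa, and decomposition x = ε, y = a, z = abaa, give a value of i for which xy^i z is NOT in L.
i = 0

xy⁰z = ε · ε · abaa = abaa; abaa reversed is aaba ≠ abaa, so it is not a palindrome and is not in L.
(Other choices also work, e.g. i = 2, 3; only i = 1 is guaranteed to stay in L since xy¹z = s.)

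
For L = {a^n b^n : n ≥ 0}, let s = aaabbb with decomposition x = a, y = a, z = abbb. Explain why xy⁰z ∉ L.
xy⁰z = aabbb ∉ L

Pumping with i = 0 replaces y = a by y⁰ = ε:
- Original: s = xyz = aaabbb; aaabbb = a^3 b^3 has equal counts (3 = 3), so it is in L
- Pumped: xy⁰z = a · ε · abbb = aabbb
- aabbb has 2 a's and 3 b's; 2 ≠ 3, so it is not in L

The pumping lemma would require xy⁰z ∈ L, so this decomposition yields a contradiction.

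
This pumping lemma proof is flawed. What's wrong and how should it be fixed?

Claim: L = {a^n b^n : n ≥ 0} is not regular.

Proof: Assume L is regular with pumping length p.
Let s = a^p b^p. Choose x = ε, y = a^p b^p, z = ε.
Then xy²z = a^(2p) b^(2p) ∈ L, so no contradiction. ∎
Error: The decomposition violates |xy| ≤ p. With y = a^p b^p, |xy| = |y| = 2p > p. (The proof also miscomputes xy²z, which would be a^p b^p a^p b^p rather than a^(2p) b^(2p), and it wrongly treats one harmless decomposition as settling the matter — the prover does not get to choose the decomposition.)

Correction: The pumping lemma requires |xy| ≤ p, and the argument must handle every decomposition satisfying |xy| ≤ p, |y| ≥ 1. Since s starts with p a's, any such y consists only of a's, say y = a^k with k ≥ 1. Then xy²z = a^(p+k) b^p has unequal numbers of a's and b's, so xy²z ∉ L — the required contradiction.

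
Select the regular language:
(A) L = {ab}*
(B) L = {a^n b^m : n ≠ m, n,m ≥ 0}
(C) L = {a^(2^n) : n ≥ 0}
(A) {ab}*

(A) L = {ab}* is regular.

This can be recognized by a finite automaton (DFA/NFA).
Regular expressions like {ab}* define regular languages.

The other choices are not regular:
- {a^(2^n) : n ≥ 0}: After pumping, length is no longer a power of 2
- {a^n b^m : n ≠ m, n,m ≥ 0}: After pumping a's, we can make n = m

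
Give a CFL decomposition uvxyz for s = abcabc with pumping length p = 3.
u='ab', v='c', x='a', y='b', z='c'

For s = abcabc with pumping length p = 3:

One valid decomposition:
- u = 'ab'
- v = 'c'
- x = 'a'
- y = 'b'
- z = 'c'

Verification:
- uvxyz = 'ab' + 'c' + 'a' + 'b' + 'c' = abcabc ✓
- |vxy| = |'cab'| = 3 ≤ 3 ✓
- |vy| = |'cb'| = 2 > 0 ✓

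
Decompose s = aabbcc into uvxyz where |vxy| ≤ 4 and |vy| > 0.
u='a', v='a', x='bb', y='c', z='c'

For s = aabbcc with pumping length p = 4:

One valid decomposition:
- u = 'a'
- v = 'a'
- x = 'bb'
- y = 'c'
- z = 'c'

Verification:
- uvxyz = 'a' + 'a' + 'bb' + 'c' + 'c' = aabbcc ✓
- |vxy| = |'abbc'| = 4 ≤ 4 ✓
- |vy| = |'ac'| = 2 > 0 ✓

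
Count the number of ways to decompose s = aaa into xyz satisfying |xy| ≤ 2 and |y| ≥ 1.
3

For s = 'aaa' with pumping length p = 2:

Constraints: |xy| ≤ 2, |y| > 0

Valid decompositions (|xy| ≤ p, |y| ≥ 1):
  • x='', y='a', z='aa'
  • x='a', y='a', z='a'
  • x='', y='aa', z='a'

Total count: 3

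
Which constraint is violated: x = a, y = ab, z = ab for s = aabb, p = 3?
Violated: xyz = s

The decomposition x = a, y = ab, z = ab for s = aabb with p = 3
violates the constraint: xyz = s

xyz = 'a' + 'ab' + 'ab' = 'aabab' ≠ 'aabb' = s. The decomposition doesn't reconstruct s.

Pumping lemma constraints:
1. xyz = s (decomposition is valid)
2. |xy| ≤ p
3. |y| > 0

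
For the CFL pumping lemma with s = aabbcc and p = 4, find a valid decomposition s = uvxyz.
u='a', v='a', x='bb', y='c', z='c'

For s = aabbcc with pumping length p = 4:

One valid decomposition:
- u = 'a'
- v = 'a'
- x = 'bb'
- y = 'c'
- z = 'c'

Verification:
- uvxyz = 'a' + 'a' + 'bb' + 'c' + 'c' = aabbcc ✓
- |vxy| = |'abbc'| = 4 ≤ 4 ✓
- |vy| = |'ac'| = 2 > 0 ✓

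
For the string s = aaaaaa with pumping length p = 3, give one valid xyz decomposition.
x = 'a', y = 'a', z = 'aaaa'

For s = aaaaaa and p = 3, one valid decomposition is:
- x = 'a' (length 1)
- y = 'a' (length 1)
- z = 'aaaa' (length 4)

Verification:
- xyz = 'a' + 'a' + 'aaaa' = aaaaaa ✓
- |xy| = 2 ≤ 3 ✓
- |y| = 1 > 0 ✓

All pumping lemma constraints are satisfied.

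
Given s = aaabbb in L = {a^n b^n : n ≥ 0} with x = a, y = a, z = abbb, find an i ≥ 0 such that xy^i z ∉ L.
i = 0

xy⁰z = a · ε · abbb = aabbb; aabbb has 2 a's and 3 b's; 2 ≠ 3, so it is not in L.
(Other choices also work, e.g. i = 2, 3; only i = 1 is guaranteed to stay in L since xy¹z = s.)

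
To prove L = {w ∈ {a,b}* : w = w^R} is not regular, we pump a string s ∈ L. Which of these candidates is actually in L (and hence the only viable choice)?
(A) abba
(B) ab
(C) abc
(A) abba

The pumping lemma is applied to a string s that lies in L, so first check membership of each option:
- (A) abba reversed is abba, the same string, so it is a palindrome and is in L ✓
- (B) ab reversed is ba ≠ ab, so it is not a palindrome and is not in L ✗
- (C) abc reversed is cba ≠ abc, so it is not a palindrome and is not in L ✗

Only (A) abba is in L, so it is the only candidate that could play the role of s.
(In a complete proof one picks s in terms of the pumping length p so that |s| ≥ p is guaranteed; a fixed string like abba illustrates the shape of such an s.)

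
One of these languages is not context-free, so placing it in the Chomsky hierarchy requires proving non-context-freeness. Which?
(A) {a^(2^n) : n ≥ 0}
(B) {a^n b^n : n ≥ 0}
(A) {a^(2^n) : n ≥ 0}

(A) {a^(2^n) : n ≥ 0} requires the CFL pumping lemma.

- {a^n b^n : n ≥ 0} is context-free (but not regular)
  • Can be shown non-regular with the regular pumping lemma
  • After pumping, the number of a's and b's become unequal

- {a^(2^n) : n ≥ 0} is NOT context-free
  • Requires the CFL pumping lemma to prove
  • Gaps between powers of 2 grow exponentially

The CFL pumping lemma is "stronger" in that it can prove non-membership
in the larger class of context-free languages.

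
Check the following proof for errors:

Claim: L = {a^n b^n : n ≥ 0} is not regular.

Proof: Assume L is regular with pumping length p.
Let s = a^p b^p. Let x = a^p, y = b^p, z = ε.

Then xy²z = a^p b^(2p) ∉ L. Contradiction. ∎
The proof is INCORRECT.

Error: The decomposition violates |xy| ≤ p.
With x = a^p and y = b^p, we have |xy| = 2p > p.
The pumping lemma requires |xy| ≤ p, so y must be within the first p characters.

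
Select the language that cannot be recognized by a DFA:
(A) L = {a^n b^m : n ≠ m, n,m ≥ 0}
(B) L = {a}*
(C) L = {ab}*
(A) {a^n b^m : n ≠ m, n,m ≥ 0}

(A) L = {a^n b^m : n ≠ m, n,m ≥ 0} is NOT regular.

The pumping lemma can be used to prove this:
After pumping a's, we can make n = m

The other languages are regular because they can be recognized by finite automata.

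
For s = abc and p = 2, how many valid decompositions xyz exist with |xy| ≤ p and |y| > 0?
3

For s = 'abc' with pumping length p = 2:

Constraints: |xy| ≤ 2, |y| > 0

Valid decompositions (|xy| ≤ p, |y| ≥ 1):
  • x='', y='a', z='bc'
  • x='a', y='b', z='c'
  • x='', y='ab', z='c'

Total count: 3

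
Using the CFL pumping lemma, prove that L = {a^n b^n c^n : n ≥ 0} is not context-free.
Assume for contradiction that L is context-free, and let p ≥ 1 be the pumping length given by the pumping lemma for CFLs.
Choose s = a^p b^p c^p. Then s ∈ L and |s| = 3p ≥ p.
By the CFL pumping lemma, s = uvxyz for some u, v, x, y, z with |vxy| ≤ p, |vy| ≥ 1, and uv^i xy^i z ∈ L for every i ≥ 0.

Because |vxy| ≤ p, the window vxy cannot contain both an a and a c: any substring of s containing both must include the entire block b^p plus at least one a and one c, so it has length ≥ p + 2 > p.
Hence at least one of the letters a, c does not occur in vy at all.

Take i = 0: the string uxz is obtained from s by deleting |vy| ≥ 1 symbols, so |uxz| = 3p − |vy| < 3p.
But the letter (a or c) that does not occur in vy still occurs exactly p times in uxz. Every string of L with exactly p copies of some letter is a^p b^p c^p, of length 3p. Since |uxz| < 3p, uxz ∉ L.

This contradicts the CFL pumping lemma, which requires uv^i xy^i z ∈ L for all i ≥ 0.
Hence L = {a^n b^n c^n : n ≥ 0} is not context-free. ∎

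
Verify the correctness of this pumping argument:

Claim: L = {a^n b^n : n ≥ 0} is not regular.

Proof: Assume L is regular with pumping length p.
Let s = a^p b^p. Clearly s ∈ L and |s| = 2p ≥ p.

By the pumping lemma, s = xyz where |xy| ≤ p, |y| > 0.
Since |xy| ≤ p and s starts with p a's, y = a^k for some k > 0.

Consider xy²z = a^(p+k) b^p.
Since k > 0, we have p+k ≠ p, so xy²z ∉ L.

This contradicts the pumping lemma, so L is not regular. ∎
The proof is correct.

This proof is valid because:
1. The string s = a^p b^p is correctly in L
2. The decomposition analysis is correct: y must consist only of a's
3. The contradiction is valid: pumping increases a's but not b's
4. The conclusion follows logically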